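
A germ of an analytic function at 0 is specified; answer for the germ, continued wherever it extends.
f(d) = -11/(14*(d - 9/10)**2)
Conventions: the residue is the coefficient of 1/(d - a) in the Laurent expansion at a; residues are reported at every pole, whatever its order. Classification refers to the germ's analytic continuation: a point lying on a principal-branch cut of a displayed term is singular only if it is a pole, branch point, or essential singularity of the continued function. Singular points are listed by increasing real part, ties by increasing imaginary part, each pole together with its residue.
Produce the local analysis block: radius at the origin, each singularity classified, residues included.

Radius of convergence at 0: 9/10.
At 9/10: a pole of order 2; residue 0.

Denominator factor (d - 9/10)^2: pole of order 2 at 9/10, modulus 9/10.
The radius of convergence is the smallest modulus among the singular points: 9/10.
At the order-2 pole 9/10 set g(d) = (d - (9/10))^2*f(d) = -11/14.
Order-2 pole: residue = g'(a); g'(9/10) = 0, so the residue is 0.


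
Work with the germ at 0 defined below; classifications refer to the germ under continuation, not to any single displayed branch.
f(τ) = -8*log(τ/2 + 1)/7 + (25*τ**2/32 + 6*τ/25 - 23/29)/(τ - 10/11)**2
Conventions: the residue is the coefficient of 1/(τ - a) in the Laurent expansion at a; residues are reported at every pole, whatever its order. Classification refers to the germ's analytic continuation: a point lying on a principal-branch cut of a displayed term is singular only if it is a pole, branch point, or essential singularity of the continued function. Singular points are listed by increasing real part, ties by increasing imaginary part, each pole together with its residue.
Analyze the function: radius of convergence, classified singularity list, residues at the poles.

Denominator factor (τ - 10/11)^2: pole of order 2 at 10/11, modulus 10/11.
Branch term (-8/7)*log(1 - τ/(-2)): its argument vanishes at τ = -2, a logarithmic branch point, modulus 2.
The radius of convergence is the smallest modulus among the singular points: 10/11.
The branch term is analytic at 10/11 and contributes nothing to the residue; only the rational part matters.
At the order-2 pole 10/11 set g(τ) = (τ - (10/11))^2*(rational part) = 25*τ**2/32 + 6*τ/25 - 23/29.
Order-2 pole: residue = g'(a); g'(10/11) = 3653/2200, so the residue is 3653/2200.
List the singular points by increasing real part (a conjugate pair: the negative imaginary part first).

Radius of convergence at 0: 10/11.
At -2: a logarithmic branch point.
At 10/11: a pole of order 2; residue 3653/2200.


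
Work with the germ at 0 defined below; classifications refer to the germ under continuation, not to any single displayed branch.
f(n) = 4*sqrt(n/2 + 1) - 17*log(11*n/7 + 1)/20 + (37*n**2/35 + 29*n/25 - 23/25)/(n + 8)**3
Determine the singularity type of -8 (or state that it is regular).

The denominator factor n + 8 vanishes at -8 and appears to the power 3; the numerator there equals 2011/35, nonzero, and no other factor vanishes.
The branch terms are analytic at this point.
Hence a pole whose order is the multiplicity, 3.

The point is a pole of order 3.


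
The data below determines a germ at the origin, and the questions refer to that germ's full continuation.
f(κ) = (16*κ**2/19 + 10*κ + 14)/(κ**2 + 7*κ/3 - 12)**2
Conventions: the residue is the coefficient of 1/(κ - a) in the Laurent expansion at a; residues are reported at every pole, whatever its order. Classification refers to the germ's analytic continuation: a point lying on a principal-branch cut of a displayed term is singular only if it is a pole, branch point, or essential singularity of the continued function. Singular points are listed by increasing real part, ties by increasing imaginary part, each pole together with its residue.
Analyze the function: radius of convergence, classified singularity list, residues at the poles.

Denominator factor (κ**2 + 7*κ/3 - 12)^2: discriminant 481/9, real irrational roots -7/6 + (1/6)*sqrt(481) and -7/6 - (1/6)*sqrt(481); poles of order 2, moduli -7/6 + (1/6)*sqrt(481) and 7/6 + (1/6)*sqrt(481).
The radius of convergence is the smallest modulus among the singular points: -7/6 + (1/6)*sqrt(481).
The factor κ**2 + 7*κ/3 - 12 splits as (κ - a)(κ - a') with a = -7/6 - (1/6)*sqrt(481), a' = -7/6 + (1/6)*sqrt(481). At the order-2 pole a set g(κ) = (κ - a)^2*f(κ) = [16*κ**2/19 + 10*κ + 14] / (κ - a')^2.
Order-2 pole: residue = g'(a); g'(-7/6 - (1/6)*sqrt(481)) = -(7974/4395859)*sqrt(481), so the residue is -(7974/4395859)*sqrt(481).
The factor κ**2 + 7*κ/3 - 12 splits as (κ - a)(κ - a') with a = -7/6 + (1/6)*sqrt(481), a' = -7/6 - (1/6)*sqrt(481). At the order-2 pole a set g(κ) = (κ - a)^2*f(κ) = [16*κ**2/19 + 10*κ + 14] / (κ - a')^2.
Order-2 pole: residue = g'(a); g'(-7/6 + (1/6)*sqrt(481)) = (7974/4395859)*sqrt(481), so the residue is (7974/4395859)*sqrt(481).
List the singular points by increasing real part (a conjugate pair: the negative imaginary part first).

Radius of convergence at 0: -7/6 + (1/6)*sqrt(481).
At -7/6 - (1/6)*sqrt(481): a pole of order 2; residue -(7974/4395859)*sqrt(481).
At -7/6 + (1/6)*sqrt(481): a pole of order 2; residue (7974/4395859)*sqrt(481).


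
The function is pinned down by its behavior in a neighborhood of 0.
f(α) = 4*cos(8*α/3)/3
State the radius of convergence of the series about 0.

The radius of convergence is infinite.

The factor cos(8*α/3) is entire and contributes no finite singular point.
The polynomial part has no poles.
No finite singular points: the Taylor series at 0 converges everywhere.


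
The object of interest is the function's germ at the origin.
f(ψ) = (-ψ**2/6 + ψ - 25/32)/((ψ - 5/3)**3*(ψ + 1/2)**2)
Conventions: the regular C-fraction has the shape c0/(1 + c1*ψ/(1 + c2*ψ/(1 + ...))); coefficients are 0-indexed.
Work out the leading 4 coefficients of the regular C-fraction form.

Taylor coefficients (expand at 0): a_0 = 27/40, a_1 = -2349/1000, a_2 = 16857/2500, a_3 = -221553/12500.
c0 = a_0 = 27/40. Peel one level at a time: if S = 1 + c*ψ/S' with S'(0) = 1, then c is the ψ-coefficient of S and S' = c*ψ/(S - 1).
S_1 = c0/f = 1 + (87/25)*ψ + (3977/1875)*ψ^2 + ...; c1 = 87/25.
S_2 = c1*ψ/(S_1 - 1) = 1 + (-3977/6525)*ψ + (1182442/1703025)*ψ^2 + ...; c2 = -3977/6525.
S_3 = c2*ψ/(S_2 - 1) = 1 + (1182442/1037997)*ψ + ...; c3 = 1182442/1037997.

The regular C-fraction coefficients are [27/40, 87/25, -3977/6525, 1182442/1037997].


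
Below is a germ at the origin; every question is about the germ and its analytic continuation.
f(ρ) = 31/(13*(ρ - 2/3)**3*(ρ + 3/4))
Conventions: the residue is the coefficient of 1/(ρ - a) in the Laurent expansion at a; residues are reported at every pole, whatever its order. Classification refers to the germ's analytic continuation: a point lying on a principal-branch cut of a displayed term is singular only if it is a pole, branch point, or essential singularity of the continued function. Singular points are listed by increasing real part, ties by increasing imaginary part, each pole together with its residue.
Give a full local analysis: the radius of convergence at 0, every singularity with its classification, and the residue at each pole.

Denominator factor (ρ - 2/3)^3: pole of order 3 at 2/3, modulus 2/3.
Denominator factor (ρ + 3/4): pole of order 1 at -3/4, modulus 3/4.
The radius of convergence is the smallest modulus among the singular points: 2/3.
At the order-1 pole -3/4 set g(ρ) = (ρ - (-3/4))*f(ρ) = 31/(13*(ρ - 2/3)**3).
Simple pole: residue = g(a) at a = -3/4, which is -53568/63869.
At the order-3 pole 2/3 set g(ρ) = (ρ - (2/3))^3*f(ρ) = 31/(13*(ρ + 3/4)).
Order-3 pole: residue = g''(a)/2; g''(2/3) = 107136/63869, so the residue is 53568/63869.
List the singular points by increasing real part (a conjugate pair: the negative imaginary part first).

Radius of convergence at 0: 2/3.
At -3/4: a pole of order 1; residue -53568/63869.
At 2/3: a pole of order 3; residue 53568/63869.


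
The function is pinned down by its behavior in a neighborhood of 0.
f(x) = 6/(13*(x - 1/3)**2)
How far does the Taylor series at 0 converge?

Denominator factor (x - 1/3)^2: pole of order 2 at 1/3, modulus 1/3.
The radius of convergence is the smallest modulus among the singular points: 1/3.

The radius of convergence is 1/3.


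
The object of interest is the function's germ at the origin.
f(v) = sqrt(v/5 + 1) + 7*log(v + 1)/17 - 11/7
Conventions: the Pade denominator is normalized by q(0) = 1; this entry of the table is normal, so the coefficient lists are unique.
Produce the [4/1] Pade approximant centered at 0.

The Pade approximant has numerator coefficients [-4/7, 39583/721650, 954139/4811000, -2227483/72165000, 123749897/17319600000]; denominator coefficients [1, 33943/42450].

Taylor coefficients needed (expand at 0): a_0 = -4/7, a_1 = 87/170, a_2 = -717/3400, a_3 = 14051/102000, a_4 = -28017/272000, a_5 = 1120119/13600000.
Write the denominator as Q(v) = 1 + q1*v. Requiring Q*f - P = O(v^6) with deg P <= 4 kills the coefficients of v^5..v^5 in Q*f:
  v^5: a_5 + q1*a_4 = 0, i.e. 1120119/13600000 + (-28017/272000)*q1 = 0.
Solving this linear system: q1 = 33943/42450.
The numerator is Q*f truncated at degree 4: P0 = a_0 = -4/7; P1 = a_1 + q1*a_0 = 39583/721650; P2 = a_2 + q1*a_1 = 954139/4811000; P3 = a_3 + q1*a_2 = -2227483/72165000; P4 = a_4 + q1*a_3 = 123749897/17319600000.


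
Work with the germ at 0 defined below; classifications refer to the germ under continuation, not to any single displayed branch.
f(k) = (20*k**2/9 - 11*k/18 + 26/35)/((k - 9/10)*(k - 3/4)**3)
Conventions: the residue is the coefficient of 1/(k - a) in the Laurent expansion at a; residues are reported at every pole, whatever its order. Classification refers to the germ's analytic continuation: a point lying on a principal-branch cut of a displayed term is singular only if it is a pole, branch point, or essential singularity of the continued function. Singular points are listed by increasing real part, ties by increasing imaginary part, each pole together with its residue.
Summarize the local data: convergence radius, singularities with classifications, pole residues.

Denominator factor (k - 3/4)^3: pole of order 3 at 3/4, modulus 3/4.
Denominator factor (k - 9/10): pole of order 1 at 9/10, modulus 9/10.
The radius of convergence is the smallest modulus among the singular points: 3/4.
At the order-3 pole 3/4 set g(k) = (k - (3/4))^3*f(k) = (20*k**2/9 - 11*k/18 + 26/35)/(k - 9/10).
Order-3 pole: residue = g''(a)/2; g''(3/4) = -24800/21, so the residue is -12400/21.
At the order-1 pole 9/10 set g(k) = (k - (9/10))*f(k) = (20*k**2/9 - 11*k/18 + 26/35)/(k - 3/4)**3.
Simple pole: residue = g(a) at a = 9/10, which is 12400/21.
List the singular points by increasing real part (a conjugate pair: the negative imaginary part first).

Radius of convergence at 0: 3/4.
At 3/4: a pole of order 3; residue -12400/21.
At 9/10: a pole of order 1; residue 12400/21.


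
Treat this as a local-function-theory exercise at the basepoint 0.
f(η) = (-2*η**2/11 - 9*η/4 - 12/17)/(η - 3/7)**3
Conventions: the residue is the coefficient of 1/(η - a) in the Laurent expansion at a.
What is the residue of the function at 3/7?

At the order-3 pole 3/7 set g(η) = (η - (3/7))^3*f(η) = -2*η**2/11 - 9*η/4 - 12/17.
Order-3 pole: residue = g''(a)/2; g''(3/7) = -4/11, so the residue is -2/11.

The residue is -2/11.


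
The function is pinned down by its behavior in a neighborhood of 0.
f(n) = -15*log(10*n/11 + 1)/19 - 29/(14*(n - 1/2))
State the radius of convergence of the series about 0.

The radius of convergence is 1/2.

Denominator factor (n - 1/2): pole of order 1 at 1/2, modulus 1/2.
Branch term (-15/19)*log(1 - n/(-11/10)): its argument vanishes at n = -11/10, a logarithmic branch point, modulus 11/10.
The radius of convergence is the smallest modulus among the singular points: 1/2.


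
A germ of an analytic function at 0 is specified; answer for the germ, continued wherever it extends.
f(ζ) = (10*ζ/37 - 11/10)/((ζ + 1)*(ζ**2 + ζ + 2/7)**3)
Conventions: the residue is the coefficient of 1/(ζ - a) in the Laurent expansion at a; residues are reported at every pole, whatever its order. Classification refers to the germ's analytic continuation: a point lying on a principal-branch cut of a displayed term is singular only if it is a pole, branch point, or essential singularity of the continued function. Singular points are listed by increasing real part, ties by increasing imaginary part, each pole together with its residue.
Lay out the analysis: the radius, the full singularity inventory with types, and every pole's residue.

Radius of convergence at 0: (1/7)*sqrt(14).
At -1: a pole of order 1; residue -173901/2960.
At (-1/2) - ((1/14)*sqrt(7))*i: a pole of order 3; residue (173901/5920) - ((4572729/5920)*sqrt(7))*i.
At (-1/2) + ((1/14)*sqrt(7))*i: a pole of order 3; residue (173901/5920) + ((4572729/5920)*sqrt(7))*i.


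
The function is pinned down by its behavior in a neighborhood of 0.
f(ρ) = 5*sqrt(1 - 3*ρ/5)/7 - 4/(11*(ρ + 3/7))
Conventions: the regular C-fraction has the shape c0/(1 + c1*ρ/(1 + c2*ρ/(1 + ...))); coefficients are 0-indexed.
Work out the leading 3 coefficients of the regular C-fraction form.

Taylor coefficients (expand at 0): a_0 = -31/231, a_1 = 2447/1386, a_2 = -386833/83160.
c0 = a_0 = -31/231. Peel one level at a time: if S = 1 + c*ρ/S' with S'(0) = 1, then c is the ρ-coefficient of S and S' = c*ρ/(S - 1).
S_1 = c0/f = 1 + (2447/186)*ρ + (15962089/115320)*ρ^2 + ...; c1 = 2447/186.
S_2 = c1*ρ/(S_1 - 1) = 1 + (-15962089/1517140)*ρ + ...; c2 = -15962089/1517140.

The regular C-fraction coefficients are [-31/231, 2447/186, -15962089/1517140].


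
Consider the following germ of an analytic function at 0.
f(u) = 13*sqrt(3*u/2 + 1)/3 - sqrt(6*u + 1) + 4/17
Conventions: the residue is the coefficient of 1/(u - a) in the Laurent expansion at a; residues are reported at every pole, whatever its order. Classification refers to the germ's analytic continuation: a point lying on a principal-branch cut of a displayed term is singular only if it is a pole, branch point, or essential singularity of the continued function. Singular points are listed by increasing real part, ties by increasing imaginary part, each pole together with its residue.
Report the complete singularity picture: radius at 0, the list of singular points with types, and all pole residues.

Radius of convergence at 0: 1/6.
At -2/3: an algebraic (square-root) branch point.
At -1/6: an algebraic (square-root) branch point.

Branch term (-1)*sqrt(1 - u/(-1/6)): its argument vanishes at u = -1/6, a square-root branch point, modulus 1/6.
Branch term (13/3)*sqrt(1 - u/(-2/3)): its argument vanishes at u = -2/3, a square-root branch point, modulus 2/3.
The radius of convergence is the smallest modulus among the singular points: 1/6.
List the singular points by increasing real part (a conjugate pair: the negative imaginary part first).


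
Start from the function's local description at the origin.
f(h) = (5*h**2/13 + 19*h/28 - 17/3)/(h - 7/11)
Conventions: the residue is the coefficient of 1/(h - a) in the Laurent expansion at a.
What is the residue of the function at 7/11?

At the order-1 pole 7/11 set g(h) = (h - (7/11))*f(h) = 5*h**2/13 + 19*h/28 - 17/3.
Simple pole: residue = g(a) at a = 7/11, which is -95873/18876.

The residue is -95873/18876.


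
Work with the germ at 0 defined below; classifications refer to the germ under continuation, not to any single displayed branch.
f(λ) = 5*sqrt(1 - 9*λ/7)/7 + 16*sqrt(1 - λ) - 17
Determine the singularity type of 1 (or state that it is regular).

The term (16)*sqrt(1 - λ/(1)) has argument 1 - 1/(1) = 0 at 1: a square-root (algebraic, two-sheeted) branch point; the remaining terms are analytic or single-valued there.

The point is an algebraic (square-root) branch point.


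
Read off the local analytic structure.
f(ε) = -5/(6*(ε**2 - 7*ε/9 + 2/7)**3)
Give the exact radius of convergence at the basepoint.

The radius of convergence is (1/7)*sqrt(14).

Denominator factor (ε**2 - 7*ε/9 + 2/7)^3: discriminant -305/567, complex-conjugate roots (7/18) + ((1/126)*sqrt(2135))*i and (7/18) - ((1/126)*sqrt(2135))*i; poles of order 3, moduli (1/7)*sqrt(14) and (1/7)*sqrt(14).
The radius of convergence is the smallest modulus among the singular points: (1/7)*sqrt(14).


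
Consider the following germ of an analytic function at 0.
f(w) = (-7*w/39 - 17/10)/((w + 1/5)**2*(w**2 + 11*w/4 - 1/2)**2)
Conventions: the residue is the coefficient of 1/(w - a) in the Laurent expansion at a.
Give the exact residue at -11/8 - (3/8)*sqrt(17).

The factor w**2 + 11*w/4 - 1/2 splits as (w - a)(w - a') with a = -11/8 - (3/8)*sqrt(17), a' = -11/8 + (3/8)*sqrt(17). At the order-2 pole a set g(w) = (w - a)^2*f(w) = [(-7*w/39 - 17/10)/(w + 1/5)**2] / (w - a')^2.
Order-2 pole: residue = g'(a); g'(-11/8 - (3/8)*sqrt(17)) = 156050000/40181739 - (297262872560/313538109417)*sqrt(17), so the residue is 156050000/40181739 - (297262872560/313538109417)*sqrt(17).

The residue is 156050000/40181739 - (297262872560/313538109417)*sqrt(17).


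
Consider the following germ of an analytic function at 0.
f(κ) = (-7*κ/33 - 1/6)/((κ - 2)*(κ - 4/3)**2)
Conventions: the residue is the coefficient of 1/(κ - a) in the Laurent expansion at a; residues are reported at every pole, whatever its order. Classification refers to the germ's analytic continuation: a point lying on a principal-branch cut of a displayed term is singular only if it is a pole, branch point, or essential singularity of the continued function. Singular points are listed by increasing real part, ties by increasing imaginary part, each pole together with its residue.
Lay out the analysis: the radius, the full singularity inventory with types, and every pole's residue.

Denominator factor (κ - 4/3)^2: pole of order 2 at 4/3, modulus 4/3.
Denominator factor (κ - 2): pole of order 1 at 2, modulus 2.
The radius of convergence is the smallest modulus among the singular points: 4/3.
At the order-2 pole 4/3 set g(κ) = (κ - (4/3))^2*f(κ) = (-7*κ/33 - 1/6)/(κ - 2).
Order-2 pole: residue = g'(a); g'(4/3) = 117/88, so the residue is 117/88.
At the order-1 pole 2 set g(κ) = (κ - (2))*f(κ) = (-7*κ/33 - 1/6)/(κ - 4/3)**2.
Simple pole: residue = g(a) at a = 2, which is -117/88.
List the singular points by increasing real part (a conjugate pair: the negative imaginary part first).

Radius of convergence at 0: 4/3.
At 4/3: a pole of order 2; residue 117/88.
At 2: a pole of order 1; residue -117/88.


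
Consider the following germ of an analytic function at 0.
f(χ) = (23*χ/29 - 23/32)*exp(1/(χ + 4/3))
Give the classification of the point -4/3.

The exponent 1/(χ - (-4/3)) has a pole at -4/3, so exp(1/(χ - (-4/3))) takes every nonzero value near it: an essential singularity (not a pole of any order).

The point is an essential singularity.


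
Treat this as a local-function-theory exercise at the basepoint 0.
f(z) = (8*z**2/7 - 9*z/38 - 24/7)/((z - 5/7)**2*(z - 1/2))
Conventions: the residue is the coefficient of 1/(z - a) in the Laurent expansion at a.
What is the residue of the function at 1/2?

The residue is -12145/171.

At the order-1 pole 1/2 set g(z) = (z - (1/2))*f(z) = (8*z**2/7 - 9*z/38 - 24/7)/(z - 5/7)**2.
Simple pole: residue = g(a) at a = 1/2, which is -12145/171.


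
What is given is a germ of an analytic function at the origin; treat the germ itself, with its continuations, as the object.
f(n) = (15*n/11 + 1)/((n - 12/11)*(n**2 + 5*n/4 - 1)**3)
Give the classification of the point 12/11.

The denominator factor n - 12/11 vanishes at 12/11 and appears to the power 1; the numerator there equals 301/121, nonzero, and no other factor vanishes.
Hence a pole whose order is the multiplicity, 1.

The point is a pole of order 1.


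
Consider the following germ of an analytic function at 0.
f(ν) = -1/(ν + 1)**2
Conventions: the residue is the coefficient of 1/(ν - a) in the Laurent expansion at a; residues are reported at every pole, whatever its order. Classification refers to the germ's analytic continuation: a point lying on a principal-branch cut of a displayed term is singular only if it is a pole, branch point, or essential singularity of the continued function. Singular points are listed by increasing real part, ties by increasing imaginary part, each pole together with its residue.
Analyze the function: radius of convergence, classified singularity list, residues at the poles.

Denominator factor (ν + 1)^2: pole of order 2 at -1, modulus 1.
The radius of convergence is the smallest modulus among the singular points: 1.
At the order-2 pole -1 set g(ν) = (ν - (-1))^2*f(ν) = -1.
Order-2 pole: residue = g'(a); g'(-1) = 0, so the residue is 0.

Radius of convergence at 0: 1.
At -1: a pole of order 2; residue 0.


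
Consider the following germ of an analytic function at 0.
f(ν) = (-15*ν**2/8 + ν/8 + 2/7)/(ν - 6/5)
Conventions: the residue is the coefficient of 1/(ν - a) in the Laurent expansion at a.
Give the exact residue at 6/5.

The residue is -317/140.

At the order-1 pole 6/5 set g(ν) = (ν - (6/5))*f(ν) = -15*ν**2/8 + ν/8 + 2/7.
Simple pole: residue = g(a) at a = 6/5, which is -317/140.


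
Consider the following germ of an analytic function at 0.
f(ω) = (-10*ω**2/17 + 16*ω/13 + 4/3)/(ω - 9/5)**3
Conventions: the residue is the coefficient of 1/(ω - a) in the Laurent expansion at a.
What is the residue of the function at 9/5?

The residue is -10/17.

At the order-3 pole 9/5 set g(ω) = (ω - (9/5))^3*f(ω) = -10*ω**2/17 + 16*ω/13 + 4/3.
Order-3 pole: residue = g''(a)/2; g''(9/5) = -20/17, so the residue is -10/17.


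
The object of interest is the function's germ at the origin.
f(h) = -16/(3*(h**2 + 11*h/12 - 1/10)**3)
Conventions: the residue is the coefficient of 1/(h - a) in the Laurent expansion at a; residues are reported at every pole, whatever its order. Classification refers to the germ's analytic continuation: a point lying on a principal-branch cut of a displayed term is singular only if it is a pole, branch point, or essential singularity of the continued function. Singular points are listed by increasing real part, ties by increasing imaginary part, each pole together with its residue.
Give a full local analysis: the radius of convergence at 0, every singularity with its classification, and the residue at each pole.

Radius of convergence at 0: -11/24 + (1/120)*sqrt(4465).
At -11/24 - (1/120)*sqrt(4465): a pole of order 3; residue (199065600/712121957)*sqrt(4465).
At -11/24 + (1/120)*sqrt(4465): a pole of order 3; residue -(199065600/712121957)*sqrt(4465).

Denominator factor (h**2 + 11*h/12 - 1/10)^3: discriminant 893/720, real irrational roots -11/24 + (1/120)*sqrt(4465) and -11/24 - (1/120)*sqrt(4465); poles of order 3, moduli -11/24 + (1/120)*sqrt(4465) and 11/24 + (1/120)*sqrt(4465).
The radius of convergence is the smallest modulus among the singular points: -11/24 + (1/120)*sqrt(4465).
The factor h**2 + 11*h/12 - 1/10 splits as (h - a)(h - a') with a = -11/24 - (1/120)*sqrt(4465), a' = -11/24 + (1/120)*sqrt(4465). At the order-3 pole a set g(h) = (h - a)^3*f(h) = [-16/3] / (h - a')^3.
Order-3 pole: residue = g''(a)/2; g''(-11/24 - (1/120)*sqrt(4465)) = (398131200/712121957)*sqrt(4465), so the residue is (199065600/712121957)*sqrt(4465).
The factor h**2 + 11*h/12 - 1/10 splits as (h - a)(h - a') with a = -11/24 + (1/120)*sqrt(4465), a' = -11/24 - (1/120)*sqrt(4465). At the order-3 pole a set g(h) = (h - a)^3*f(h) = [-16/3] / (h - a')^3.
Order-3 pole: residue = g''(a)/2; g''(-11/24 + (1/120)*sqrt(4465)) = -(398131200/712121957)*sqrt(4465), so the residue is -(199065600/712121957)*sqrt(4465).
List the singular points by increasing real part (a conjugate pair: the negative imaginary part first).


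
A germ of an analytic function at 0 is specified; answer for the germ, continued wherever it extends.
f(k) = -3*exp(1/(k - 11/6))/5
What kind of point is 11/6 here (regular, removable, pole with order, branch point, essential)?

The point is an essential singularity.

The exponent 1/(k - (11/6)) has a pole at 11/6, so exp(1/(k - (11/6))) takes every nonzero value near it: an essential singularity (not a pole of any order).


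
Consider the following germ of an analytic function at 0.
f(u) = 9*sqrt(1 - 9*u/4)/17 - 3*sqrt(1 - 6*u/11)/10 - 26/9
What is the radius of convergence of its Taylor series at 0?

Branch term (-3/10)*sqrt(1 - u/(11/6)): its argument vanishes at u = 11/6, a square-root branch point, modulus 11/6.
Branch term (9/17)*sqrt(1 - u/(4/9)): its argument vanishes at u = 4/9, a square-root branch point, modulus 4/9.
The radius of convergence is the smallest modulus among the singular points: 4/9.

The radius of convergence is 4/9.


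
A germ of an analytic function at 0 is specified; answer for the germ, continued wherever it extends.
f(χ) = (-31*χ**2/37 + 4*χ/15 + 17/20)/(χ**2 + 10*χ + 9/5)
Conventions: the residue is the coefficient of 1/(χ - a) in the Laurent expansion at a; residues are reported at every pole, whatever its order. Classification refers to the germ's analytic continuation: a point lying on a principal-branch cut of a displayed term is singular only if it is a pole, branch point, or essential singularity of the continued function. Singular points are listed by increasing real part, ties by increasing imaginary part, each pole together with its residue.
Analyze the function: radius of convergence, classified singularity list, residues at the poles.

Denominator factor (χ**2 + 10*χ + 9/5): discriminant 464/5, real irrational roots -5 + (2/5)*sqrt(145) and -5 - (2/5)*sqrt(145); poles of order 1, moduli 5 - (2/5)*sqrt(145) and 5 + (2/5)*sqrt(145).
The radius of convergence is the smallest modulus among the singular points: 5 - (2/5)*sqrt(145).
The factor χ**2 + 10*χ + 9/5 splits as (χ - a)(χ - a') with a = -5 - (2/5)*sqrt(145), a' = -5 + (2/5)*sqrt(145). At the order-1 pole a set g(χ) = (χ - a)*f(χ) = [-31*χ**2/37 + 4*χ/15 + 17/20] / (χ - a').
Simple pole: residue = g(a) at a = -5 - (2/5)*sqrt(145), which is 2399/555 + (18145/51504)*sqrt(145).
The factor χ**2 + 10*χ + 9/5 splits as (χ - a)(χ - a') with a = -5 + (2/5)*sqrt(145), a' = -5 - (2/5)*sqrt(145). At the order-1 pole a set g(χ) = (χ - a)*f(χ) = [-31*χ**2/37 + 4*χ/15 + 17/20] / (χ - a').
Simple pole: residue = g(a) at a = -5 + (2/5)*sqrt(145), which is 2399/555 - (18145/51504)*sqrt(145).
List the singular points by increasing real part (a conjugate pair: the negative imaginary part first).

Radius of convergence at 0: 5 - (2/5)*sqrt(145).
At -5 - (2/5)*sqrt(145): a pole of order 1; residue 2399/555 + (18145/51504)*sqrt(145).
At -5 + (2/5)*sqrt(145): a pole of order 1; residue 2399/555 - (18145/51504)*sqrt(145).


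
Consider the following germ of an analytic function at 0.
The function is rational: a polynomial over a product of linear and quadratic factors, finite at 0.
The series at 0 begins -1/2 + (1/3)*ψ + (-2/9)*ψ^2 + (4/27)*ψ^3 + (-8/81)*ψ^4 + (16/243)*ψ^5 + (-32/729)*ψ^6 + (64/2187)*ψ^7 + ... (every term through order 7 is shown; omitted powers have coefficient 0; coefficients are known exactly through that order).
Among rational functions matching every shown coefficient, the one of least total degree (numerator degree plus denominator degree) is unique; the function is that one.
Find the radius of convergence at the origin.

No rational of total degree below 1 reproduces all 8 coefficients; solving the [0/1] Pade equations on them gives f(ψ) = -3/(4*(ψ + 3/2)), whose expansion matches every shown term.
Denominator factor (ψ + 3/2): pole of order 1 at -3/2, modulus 3/2.
The radius of convergence is the smallest modulus among the singular points: 3/2.

The radius of convergence is 3/2.


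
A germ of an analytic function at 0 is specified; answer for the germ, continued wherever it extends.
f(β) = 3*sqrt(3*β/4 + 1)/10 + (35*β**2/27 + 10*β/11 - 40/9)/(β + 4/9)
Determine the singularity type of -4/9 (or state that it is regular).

The point is a pole of order 1.

The denominator factor β + 4/9 vanishes at -4/9 and appears to the power 1; the numerator there equals -110480/24057, nonzero, and no other factor vanishes.
The branch terms are analytic at this point.
Hence a pole whose order is the multiplicity, 1.


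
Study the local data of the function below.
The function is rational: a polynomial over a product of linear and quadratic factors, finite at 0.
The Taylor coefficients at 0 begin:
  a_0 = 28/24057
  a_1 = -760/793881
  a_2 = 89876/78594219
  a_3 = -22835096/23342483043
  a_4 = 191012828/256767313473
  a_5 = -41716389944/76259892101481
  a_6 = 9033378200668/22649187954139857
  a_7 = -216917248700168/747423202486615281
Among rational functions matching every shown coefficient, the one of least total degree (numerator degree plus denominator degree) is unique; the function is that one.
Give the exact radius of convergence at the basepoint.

No rational of total degree below 6 reproduces all 8 coefficients; solving the [2/4] Pade equations on them gives f(θ) = (5*θ**2/11 + 5*θ/18 + 7/6)/((θ + 11/8)*(θ + 9)**3), whose expansion matches every shown term.
Denominator factor (θ + 11/8): pole of order 1 at -11/8, modulus 11/8.
Denominator factor (θ + 9)^3: pole of order 3 at -9, modulus 9.
The radius of convergence is the smallest modulus among the singular points: 11/8.

The radius of convergence is 11/8.


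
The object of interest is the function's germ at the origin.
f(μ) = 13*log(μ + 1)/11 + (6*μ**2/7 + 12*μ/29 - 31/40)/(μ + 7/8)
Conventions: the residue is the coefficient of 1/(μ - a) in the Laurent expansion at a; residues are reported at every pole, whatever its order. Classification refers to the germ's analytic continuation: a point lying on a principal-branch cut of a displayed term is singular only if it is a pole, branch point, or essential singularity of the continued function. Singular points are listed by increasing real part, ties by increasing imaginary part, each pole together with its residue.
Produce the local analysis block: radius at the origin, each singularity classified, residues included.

Denominator factor (μ + 7/8): pole of order 1 at -7/8, modulus 7/8.
Branch term (13/11)*log(1 - μ/(-1)): its argument vanishes at μ = -1, a logarithmic branch point, modulus 1.
The radius of convergence is the smallest modulus among the singular points: 7/8.
The branch term is analytic at -7/8 and contributes nothing to the residue; only the rational part matters.
At the order-1 pole -7/8 set g(μ) = (μ - (-7/8))*(rational part) = 6*μ**2/7 + 12*μ/29 - 31/40.
Simple pole: residue = g(a) at a = -7/8, which is -2231/4640.
List the singular points by increasing real part (a conjugate pair: the negative imaginary part first).

Radius of convergence at 0: 7/8.
At -1: a logarithmic branch point.
At -7/8: a pole of order 1; residue -2231/4640.


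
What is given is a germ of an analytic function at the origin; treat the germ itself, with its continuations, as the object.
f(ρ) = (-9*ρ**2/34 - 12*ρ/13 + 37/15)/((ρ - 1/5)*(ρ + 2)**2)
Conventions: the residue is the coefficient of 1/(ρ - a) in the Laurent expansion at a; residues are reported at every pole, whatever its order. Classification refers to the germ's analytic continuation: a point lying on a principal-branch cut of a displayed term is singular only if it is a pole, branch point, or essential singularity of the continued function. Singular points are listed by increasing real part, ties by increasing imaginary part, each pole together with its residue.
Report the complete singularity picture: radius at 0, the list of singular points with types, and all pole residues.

Denominator factor (ρ - 1/5): pole of order 1 at 1/5, modulus 1/5.
Denominator factor (ρ + 2)^2: pole of order 2 at -2, modulus 2.
The radius of convergence is the smallest modulus among the singular points: 1/5.
At the order-2 pole -2 set g(ρ) = (ρ - (-2))^2*f(ρ) = (-9*ρ**2/34 - 12*ρ/13 + 37/15)/(ρ - 1/5).
Order-2 pole: residue = g'(a); g'(-2) = -58885/80223, so the residue is -58885/80223.
At the order-1 pole 1/5 set g(ρ) = (ρ - (1/5))*f(ρ) = (-9*ρ**2/34 - 12*ρ/13 + 37/15)/(ρ + 2)**2.
Simple pole: residue = g(a) at a = 1/5, which is 75299/160446.
List the singular points by increasing real part (a conjugate pair: the negative imaginary part first).

Radius of convergence at 0: 1/5.
At -2: a pole of order 2; residue -58885/80223.
At 1/5: a pole of order 1; residue 75299/160446.


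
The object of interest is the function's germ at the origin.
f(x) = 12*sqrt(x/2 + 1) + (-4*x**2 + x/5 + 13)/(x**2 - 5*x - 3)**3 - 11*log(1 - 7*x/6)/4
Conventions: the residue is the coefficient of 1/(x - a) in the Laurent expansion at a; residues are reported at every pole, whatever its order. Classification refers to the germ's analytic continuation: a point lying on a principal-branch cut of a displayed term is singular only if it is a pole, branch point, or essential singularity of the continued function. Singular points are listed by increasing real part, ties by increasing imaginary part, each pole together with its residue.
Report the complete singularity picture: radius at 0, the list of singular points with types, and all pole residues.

Denominator factor (x**2 - 5*x - 3)^3: discriminant 37, real irrational roots 5/2 + (1/2)*sqrt(37) and 5/2 - (1/2)*sqrt(37); poles of order 3, moduli 5/2 + (1/2)*sqrt(37) and -5/2 + (1/2)*sqrt(37).
Branch term (-11/4)*log(1 - x/(6/7)): its argument vanishes at x = 6/7, a logarithmic branch point, modulus 6/7.
Branch term (12)*sqrt(1 - x/(-2)): its argument vanishes at x = -2, a square-root branch point, modulus 2.
The radius of convergence is the smallest modulus among the singular points: -5/2 + (1/2)*sqrt(37).
The branch terms are analytic at 5/2 - (1/2)*sqrt(37) and contribute nothing to the residue; only the rational part matters.
The factor x**2 - 5*x - 3 splits as (x - a)(x - a') with a = 5/2 - (1/2)*sqrt(37), a' = 5/2 + (1/2)*sqrt(37). At the order-3 pole a set g(x) = (x - a)^3*(rational part) = [-4*x**2 + x/5 + 13] / (x - a')^3.
Order-3 pole: residue = g''(a)/2; g''(5/2 - (1/2)*sqrt(37)) = -(10/50653)*sqrt(37), so the residue is -(5/50653)*sqrt(37).
The branch terms are analytic at 5/2 + (1/2)*sqrt(37) and contribute nothing to the residue; only the rational part matters.
The factor x**2 - 5*x - 3 splits as (x - a)(x - a') with a = 5/2 + (1/2)*sqrt(37), a' = 5/2 - (1/2)*sqrt(37). At the order-3 pole a set g(x) = (x - a)^3*(rational part) = [-4*x**2 + x/5 + 13] / (x - a')^3.
Order-3 pole: residue = g''(a)/2; g''(5/2 + (1/2)*sqrt(37)) = (10/50653)*sqrt(37), so the residue is (5/50653)*sqrt(37).
List the singular points by increasing real part (a conjugate pair: the negative imaginary part first).

Radius of convergence at 0: -5/2 + (1/2)*sqrt(37).
At -2: an algebraic (square-root) branch point.
At 5/2 - (1/2)*sqrt(37): a pole of order 3; residue -(5/50653)*sqrt(37).
At 6/7: a logarithmic branch point.
At 5/2 + (1/2)*sqrt(37): a pole of order 3; residue (5/50653)*sqrt(37).


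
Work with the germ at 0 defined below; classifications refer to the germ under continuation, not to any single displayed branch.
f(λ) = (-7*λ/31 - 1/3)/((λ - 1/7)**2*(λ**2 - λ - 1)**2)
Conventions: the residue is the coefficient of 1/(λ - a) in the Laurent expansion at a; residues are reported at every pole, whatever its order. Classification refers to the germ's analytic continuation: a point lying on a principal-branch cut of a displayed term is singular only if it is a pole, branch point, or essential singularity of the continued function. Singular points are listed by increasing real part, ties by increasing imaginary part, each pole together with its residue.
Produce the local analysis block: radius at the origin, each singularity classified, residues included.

Denominator factor (λ**2 - λ - 1)^2: discriminant 5, real irrational roots 1/2 + (1/2)*sqrt(5) and 1/2 - (1/2)*sqrt(5); poles of order 2, moduli 1/2 + (1/2)*sqrt(5) and -1/2 + (1/2)*sqrt(5).
Denominator factor (λ - 1/7)^2: pole of order 2 at 1/7, modulus 1/7.
The radius of convergence is the smallest modulus among the singular points: 1/7.
The factor λ**2 - λ - 1 splits as (λ - a)(λ - a') with a = 1/2 - (1/2)*sqrt(5), a' = 1/2 + (1/2)*sqrt(5). At the order-2 pole a set g(λ) = (λ - a)^2*f(λ) = [(-7*λ/31 - 1/3)/(λ - 1/7)**2] / (λ - a')^2.
Order-2 pole: residue = g'(a); g'(1/2 - (1/2)*sqrt(5)) = -117649/1237830 - (3027857/30945750)*sqrt(5), so the residue is -117649/1237830 - (3027857/30945750)*sqrt(5).
At the order-2 pole 1/7 set g(λ) = (λ - (1/7))^2*f(λ) = (-7*λ/31 - 1/3)/(λ**2 - λ - 1)**2.
Order-2 pole: residue = g'(a); g'(1/7) = 117649/618915, so the residue is 117649/618915.
The factor λ**2 - λ - 1 splits as (λ - a)(λ - a') with a = 1/2 + (1/2)*sqrt(5), a' = 1/2 - (1/2)*sqrt(5). At the order-2 pole a set g(λ) = (λ - a)^2*f(λ) = [(-7*λ/31 - 1/3)/(λ - 1/7)**2] / (λ - a')^2.
Order-2 pole: residue = g'(a); g'(1/2 + (1/2)*sqrt(5)) = -117649/1237830 + (3027857/30945750)*sqrt(5), so the residue is -117649/1237830 + (3027857/30945750)*sqrt(5).
List the singular points by increasing real part (a conjugate pair: the negative imaginary part first).

Radius of convergence at 0: 1/7.
At 1/2 - (1/2)*sqrt(5): a pole of order 2; residue -117649/1237830 - (3027857/30945750)*sqrt(5).
At 1/7: a pole of order 2; residue 117649/618915.
At 1/2 + (1/2)*sqrt(5): a pole of order 2; residue -117649/1237830 + (3027857/30945750)*sqrt(5).


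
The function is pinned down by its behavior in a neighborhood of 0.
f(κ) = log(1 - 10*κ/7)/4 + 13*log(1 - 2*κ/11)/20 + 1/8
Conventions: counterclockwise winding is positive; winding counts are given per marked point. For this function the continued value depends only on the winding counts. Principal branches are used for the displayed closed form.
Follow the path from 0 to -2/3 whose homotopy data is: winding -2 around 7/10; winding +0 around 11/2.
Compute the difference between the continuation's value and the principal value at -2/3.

Continued minus principal equals -pi*i.

The rational part is single-valued and drops out of the difference; each branch term changes only by its own monodromy.
(1/4)*log(1 - κ/(7/10)): each positive loop around 7/10 adds 2*pi*i to the log, so winding -2 contributes (1/4)*(-2)*2*pi*i = -pi*i.
(13/20)*log(1 - κ/(11/2)): winding 0 around 11/2, so this term returns to its principal value, contribution 0.
Summing the contributions at κ = -2/3 gives -pi*i.


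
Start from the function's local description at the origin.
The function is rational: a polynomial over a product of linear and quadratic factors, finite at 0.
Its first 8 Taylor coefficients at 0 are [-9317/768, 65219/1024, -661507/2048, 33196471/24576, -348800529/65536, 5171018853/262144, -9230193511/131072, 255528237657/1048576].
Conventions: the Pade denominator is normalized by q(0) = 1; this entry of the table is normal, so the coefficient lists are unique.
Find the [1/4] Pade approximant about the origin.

The Pade approximant has numerator coefficients [-9317/768, -717409/3840]; denominator coefficients [1, 413/20, 6543/80, -581/64, -11671/32].

Taylor coefficients needed (read off): a_0 = -9317/768, a_1 = 65219/1024, a_2 = -661507/2048, a_3 = 33196471/24576, a_4 = -348800529/65536, a_5 = 5171018853/262144.
Write the denominator as Q(φ) = 1 + q1*φ + q2*φ^2 + q3*φ^3 + q4*φ^4. Requiring Q*f - P = O(φ^6) with deg P <= 1 kills the coefficients of φ^2..φ^5 in Q*f:
  φ^2: a_2 + q1*a_1 + q2*a_0 = 0, i.e. -661507/2048 + (65219/1024)*q1 + (-9317/768)*q2 = 0.
  φ^3: a_3 + q1*a_2 + q2*a_1 + q3*a_0 = 0, i.e. 33196471/24576 + (-661507/2048)*q1 + (65219/1024)*q2 + (-9317/768)*q3 = 0.
  φ^4: a_4 + q1*a_3 + q2*a_2 + q3*a_1 + q4*a_0 = 0, i.e. -348800529/65536 + (33196471/24576)*q1 + (-661507/2048)*q2 + (65219/1024)*q3 + (-9317/768)*q4 = 0.
  φ^5: a_5 + q1*a_4 + q2*a_3 + q3*a_2 + q4*a_1 = 0, i.e. 5171018853/262144 + (-348800529/65536)*q1 + (33196471/24576)*q2 + (-661507/2048)*q3 + (65219/1024)*q4 = 0.
Solving this linear system: q1 = 413/20, q2 = 6543/80, q3 = -581/64, q4 = -11671/32.
The numerator is Q*f truncated at degree 1: P0 = a_0 = -9317/768; P1 = a_1 + q1*a_0 = -717409/3840.
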